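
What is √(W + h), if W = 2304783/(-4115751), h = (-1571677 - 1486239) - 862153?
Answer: I*√7378183441936793678/1371917 ≈ 1979.9*I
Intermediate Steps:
h = -3920069 (h = -3057916 - 862153 = -3920069)
W = -768261/1371917 (W = 2304783*(-1/4115751) = -768261/1371917 ≈ -0.55999)
√(W + h) = √(-768261/1371917 - 3920069) = √(-5378010070534/1371917) = I*√7378183441936793678/1371917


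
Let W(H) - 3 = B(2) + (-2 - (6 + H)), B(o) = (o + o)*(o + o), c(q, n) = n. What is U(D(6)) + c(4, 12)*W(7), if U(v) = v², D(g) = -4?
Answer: 64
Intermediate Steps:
B(o) = 4*o² (B(o) = (2*o)*(2*o) = 4*o²)
W(H) = 11 - H (W(H) = 3 + (4*2² + (-2 - (6 + H))) = 3 + (4*4 + (-2 + (-6 - H))) = 3 + (16 + (-8 - H)) = 3 + (8 - H) = 11 - H)
U(D(6)) + c(4, 12)*W(7) = (-4)² + 12*(11 - 1*7) = 16 + 12*(11 - 7) = 16 + 12*4 = 16 + 48 = 64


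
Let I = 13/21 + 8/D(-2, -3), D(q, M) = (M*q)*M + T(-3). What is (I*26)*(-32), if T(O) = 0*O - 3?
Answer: -4160/21 ≈ -198.10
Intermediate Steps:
T(O) = -3 (T(O) = 0 - 3 = -3)
D(q, M) = -3 + q*M**2 (D(q, M) = (M*q)*M - 3 = q*M**2 - 3 = -3 + q*M**2)
I = 5/21 (I = 13/21 + 8/(-3 - 2*(-3)**2) = 13*(1/21) + 8/(-3 - 2*9) = 13/21 + 8/(-3 - 18) = 13/21 + 8/(-21) = 13/21 + 8*(-1/21) = 13/21 - 8/21 = 5/21 ≈ 0.23810)
(I*26)*(-32) = ((5/21)*26)*(-32) = (130/21)*(-32) = -4160/21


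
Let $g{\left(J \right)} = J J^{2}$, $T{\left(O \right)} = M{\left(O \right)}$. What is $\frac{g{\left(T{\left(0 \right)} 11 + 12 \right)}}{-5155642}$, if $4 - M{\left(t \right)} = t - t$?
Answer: $- \frac{87808}{2577821} \approx -0.034063$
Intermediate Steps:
$M{\left(t \right)} = 4$ ($M{\left(t \right)} = 4 - \left(t - t\right) = 4 - 0 = 4 + 0 = 4$)
$T{\left(O \right)} = 4$
$g{\left(J \right)} = J^{3}$
$\frac{g{\left(T{\left(0 \right)} 11 + 12 \right)}}{-5155642} = \frac{\left(4 \cdot 11 + 12\right)^{3}}{-5155642} = \left(44 + 12\right)^{3} \left(- \frac{1}{5155642}\right) = 56^{3} \left(- \frac{1}{5155642}\right) = 175616 \left(- \frac{1}{5155642}\right) = - \frac{87808}{2577821}$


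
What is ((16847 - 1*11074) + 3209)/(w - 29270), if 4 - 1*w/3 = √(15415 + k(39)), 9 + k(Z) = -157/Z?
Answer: -3416339628/11126595301 + 8982*√23426403/11126595301 ≈ -0.30314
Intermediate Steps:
k(Z) = -9 - 157/Z
w = 12 - √23426403/13 (w = 12 - 3*√(15415 + (-9 - 157/39)) = 12 - 3*√(15415 - 508/39) = 12 - √23426403/13 ≈ -360.31)
((16847 - 1*11074) + 3209)/(w - 29270) = ((16847 - 1*11074) + 3209)/((12 - √23426403/13) - 29270) = ((16847 - 11074) + 3209)/(-29258 - √23426403/13) = (5773 + 3209)/(-29258 - √23426403/13) = 8982/(-29258 - √23426403/13)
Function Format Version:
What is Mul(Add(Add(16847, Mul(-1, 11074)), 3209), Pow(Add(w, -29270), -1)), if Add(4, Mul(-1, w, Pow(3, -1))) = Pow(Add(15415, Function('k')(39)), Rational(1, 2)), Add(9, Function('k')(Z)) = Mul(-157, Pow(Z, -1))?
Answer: Add(Rational(-3416339628, 11126595301), Mul(Rational(8982, 11126595301), Pow(23426403, Rational(1, 2)))) ≈ -0.30314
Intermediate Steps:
Function('k')(Z) = Add(-9, Mul(-157, Pow(Z, -1)))
w = Add(12, Mul(Rational(-1, 13), Pow(23426403, Rational(1, 2)))) (w = Add(12, Mul(-3, Pow(Add(15415, Add(-9, Mul(-157, Pow(39, -1)))), Rational(1, 2)))) = Add(12, Mul(-3, Pow(Add(15415, Add(-9, Mul(-157, Rational(1, 39)))), Rational(1, 2)))) = Add(12, Mul(-3, Pow(Add(15415, Add(-9, Rational(-157, 39))), Rational(1, 2)))) = Add(12, Mul(-3, Pow(Add(15415, Rational(-508, 39)), Rational(1, 2)))) = Add(12, Mul(-3, Pow(Rational(600677, 39), Rational(1, 2)))) = Add(12, Mul(-3, Mul(Rational(1, 39), Pow(23426403, Rational(1, 2))))) = Add(12, Mul(Rational(-1, 13), Pow(23426403, Rational(1, 2)))) ≈ -360.31)
Mul(Add(Add(16847, Mul(-1, 11074)), 3209), Pow(Add(w, -29270), -1)) = Mul(Add(Add(16847, Mul(-1, 11074)), 3209), Pow(Add(Add(12, Mul(Rational(-1, 13), Pow(23426403, Rational(1, 2)))), -29270), -1)) = Mul(Add(Add(16847, -11074), 3209), Pow(Add(-29258, Mul(Rational(-1, 13), Pow(23426403, Rational(1, 2)))), -1)) = Mul(Add(5773, 3209), Pow(Add(-29258, Mul(Rational(-1, 13), Pow(23426403, Rational(1, 2)))), -1)) = Mul(8982, Pow(Add(-29258, Mul(Rational(-1, 13), Pow(23426403, Rational(1, 2)))), -1))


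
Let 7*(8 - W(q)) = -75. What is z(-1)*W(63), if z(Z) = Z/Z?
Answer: 131/7 ≈ 18.714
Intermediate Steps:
z(Z) = 1
W(q) = 131/7 (W(q) = 8 - ⅐*(-75) = 8 + 75/7 = 131/7)
z(-1)*W(63) = 1*(131/7) = 131/7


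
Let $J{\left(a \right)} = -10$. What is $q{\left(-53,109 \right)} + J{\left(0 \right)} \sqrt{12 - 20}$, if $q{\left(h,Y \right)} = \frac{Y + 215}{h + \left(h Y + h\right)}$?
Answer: $- \frac{108}{1961} - 20 i \sqrt{2} \approx -0.055074 - 28.284 i$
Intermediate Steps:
$q{\left(h,Y \right)} = \frac{215 + Y}{2 h + Y h}$ ($q{\left(h,Y \right)} = \frac{215 + Y}{h + \left(Y h + h\right)} = \frac{215 + Y}{h + \left(h + Y h\right)} = \frac{215 + Y}{2 h + Y h}$)
$q{\left(-53,109 \right)} + J{\left(0 \right)} \sqrt{12 - 20} = \frac{215 + 109}{\left(-53\right) \left(2 + 109\right)} - 10 \sqrt{12 - 20} = \left(- \frac{1}{53}\right) \frac{1}{111} \cdot 324 - 10 \sqrt{-8} = \left(- \frac{1}{53}\right) \frac{1}{111} \cdot 324 - 10 \cdot 2 i \sqrt{2} = - \frac{108}{1961} - 20 i \sqrt{2}$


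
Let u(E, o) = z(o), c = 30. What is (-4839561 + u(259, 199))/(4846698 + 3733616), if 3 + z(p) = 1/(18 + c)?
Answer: -232299071/411855072 ≈ -0.56403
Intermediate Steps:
z(p) = -143/48 (z(p) = -3 + 1/(18 + 30) = -3 + 1/48 = -143/48)
u(E, o) = -143/48
(-4839561 + u(259, 199))/(4846698 + 3733616) = (-4839561 - 143/48)/(4846698 + 3733616) = -232299071/48/8580314 = -232299071/48*1/8580314 = -232299071/411855072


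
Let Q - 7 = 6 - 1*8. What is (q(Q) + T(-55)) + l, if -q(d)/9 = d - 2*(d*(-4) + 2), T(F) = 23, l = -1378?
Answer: -1724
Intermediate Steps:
Q = 5 (Q = 7 + (6 - 1*8) = 7 + (6 - 8) = 7 - 2 = 5)
q(d) = 36 - 81*d (q(d) = -9*(d - 2*(d*(-4) + 2)) = -9*(d - 2*(-4*d + 2)) = -9*(d - 2*(2 - 4*d)) = -9*(d + (-4 + 8*d)) = -9*(-4 + 9*d) = 36 - 81*d)
(q(Q) + T(-55)) + l = ((36 - 81*5) + 23) - 1378 = ((36 - 405) + 23) - 1378 = (-369 + 23) - 1378 = -346 - 1378 = -1724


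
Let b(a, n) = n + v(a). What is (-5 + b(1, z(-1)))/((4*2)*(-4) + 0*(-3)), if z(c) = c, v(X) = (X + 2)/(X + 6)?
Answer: 39/224 ≈ 0.17411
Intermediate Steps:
v(X) = (2 + X)/(6 + X)
b(a, n) = n + (2 + a)/(6 + a)
(-5 + b(1, z(-1)))/((4*2)*(-4) + 0*(-3)) = (-5 + (2 + 1 - (6 + 1))/(6 + 1))/((4*2)*(-4) + 0*(-3)) = (-5 + (2 + 1 - 1*7)/7)/(8*(-4) + 0) = (-5 + (2 + 1 - 7)/7)/(-32 + 0) = (-5 + (⅐)*(-4))/(-32) = (-5 - 4/7)*(-1/32) = -39/7*(-1/32) = 39/224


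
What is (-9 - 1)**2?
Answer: 100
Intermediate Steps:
(-9 - 1)**2 = (-10)**2 = 100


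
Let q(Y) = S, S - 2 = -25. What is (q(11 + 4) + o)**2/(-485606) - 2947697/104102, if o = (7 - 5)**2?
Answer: -357864232551/12638138953 ≈ -28.316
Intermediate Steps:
S = -23 (S = 2 - 25 = -23)
q(Y) = -23
o = 4 (o = 2**2 = 4)
(q(11 + 4) + o)**2/(-485606) - 2947697/104102 = (-23 + 4)**2/(-485606) - 2947697/104102 = (-19)**2*(-1/485606) - 2947697*1/104102 = 361*(-1/485606) - 2947697/104102 = -361/485606 - 2947697/104102 = -357864232551/12638138953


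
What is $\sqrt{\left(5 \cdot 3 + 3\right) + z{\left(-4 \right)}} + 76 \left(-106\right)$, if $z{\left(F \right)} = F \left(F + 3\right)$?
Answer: $-8056 + \sqrt{22} \approx -8051.3$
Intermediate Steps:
$z{\left(F \right)} = F \left(3 + F\right)$
$\sqrt{\left(5 \cdot 3 + 3\right) + z{\left(-4 \right)}} + 76 \left(-106\right) = \sqrt{\left(5 \cdot 3 + 3\right) - 4 \left(3 - 4\right)} + 76 \left(-106\right) = \sqrt{\left(15 + 3\right) - -4} - 8056 = \sqrt{18 + 4} - 8056 = \sqrt{22} - 8056 = -8056 + \sqrt{22}$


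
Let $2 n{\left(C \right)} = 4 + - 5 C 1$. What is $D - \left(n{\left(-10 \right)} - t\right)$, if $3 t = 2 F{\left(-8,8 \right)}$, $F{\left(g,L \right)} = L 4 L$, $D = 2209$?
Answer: $\frac{7058}{3} \approx 2352.7$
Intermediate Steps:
$F{\left(g,L \right)} = 4 L^{2}$ ($F{\left(g,L \right)} = 4 L L = 4 L^{2}$)
$n{\left(C \right)} = 2 - \frac{5 C}{2}$ ($n{\left(C \right)} = \frac{4 + - 5 C 1}{2} = \frac{4 - 5 C}{2} = 2 - \frac{5 C}{2}$)
$t = \frac{512}{3}$ ($t = \frac{2 \cdot 4 \cdot 8^{2}}{3} = \frac{2 \cdot 4 \cdot 64}{3} = \frac{2 \cdot 256}{3} = \frac{1}{3} \cdot 512 = \frac{512}{3} \approx 170.67$)
$D - \left(n{\left(-10 \right)} - t\right) = 2209 - \left(\left(2 - -25\right) - \frac{512}{3}\right) = 2209 - \left(\left(2 + 25\right) - \frac{512}{3}\right) = 2209 - \left(27 - \frac{512}{3}\right) = 2209 - - \frac{431}{3} = 2209 + \frac{431}{3} = \frac{7058}{3}$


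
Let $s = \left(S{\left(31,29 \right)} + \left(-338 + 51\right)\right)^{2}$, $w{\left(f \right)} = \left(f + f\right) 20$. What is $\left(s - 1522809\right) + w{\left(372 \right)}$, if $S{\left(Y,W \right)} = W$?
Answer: $-1441365$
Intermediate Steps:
$w{\left(f \right)} = 40 f$ ($w{\left(f \right)} = 2 f 20 = 40 f$)
$s = 66564$ ($s = \left(29 + \left(-338 + 51\right)\right)^{2} = \left(29 - 287\right)^{2} = \left(-258\right)^{2} = 66564$)
$\left(s - 1522809\right) + w{\left(372 \right)} = \left(66564 - 1522809\right) + 40 \cdot 372 = -1456245 + 14880 = -1441365$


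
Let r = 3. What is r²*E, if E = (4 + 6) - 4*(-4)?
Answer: 234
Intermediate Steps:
E = 26 (E = 10 + 16 = 26)
r²*E = 3²*26 = 9*26 = 234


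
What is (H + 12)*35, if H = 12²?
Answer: 5460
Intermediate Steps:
H = 144
(H + 12)*35 = (144 + 12)*35 = 156*35 = 5460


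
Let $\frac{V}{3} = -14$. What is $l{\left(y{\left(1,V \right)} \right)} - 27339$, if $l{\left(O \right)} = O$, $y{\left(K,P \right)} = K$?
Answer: $-27338$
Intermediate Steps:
$V = -42$ ($V = 3 \left(-14\right) = -42$)
$l{\left(y{\left(1,V \right)} \right)} - 27339 = 1 - 27339 = -27338$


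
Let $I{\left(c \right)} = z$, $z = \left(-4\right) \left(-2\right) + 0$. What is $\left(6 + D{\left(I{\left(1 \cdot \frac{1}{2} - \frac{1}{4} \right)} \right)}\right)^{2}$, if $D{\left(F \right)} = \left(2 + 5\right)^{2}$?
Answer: $3025$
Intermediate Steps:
$z = 8$ ($z = 8 + 0 = 8$)
$I{\left(c \right)} = 8$
$D{\left(F \right)} = 49$ ($D{\left(F \right)} = 7^{2} = 49$)
$\left(6 + D{\left(I{\left(1 \cdot \frac{1}{2} - \frac{1}{4} \right)} \right)}\right)^{2} = \left(6 + 49\right)^{2} = 55^{2} = 3025$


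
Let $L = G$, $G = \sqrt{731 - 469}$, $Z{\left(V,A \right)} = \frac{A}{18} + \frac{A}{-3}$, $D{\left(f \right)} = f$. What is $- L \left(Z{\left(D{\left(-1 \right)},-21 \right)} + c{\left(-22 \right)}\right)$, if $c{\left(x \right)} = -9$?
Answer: $\frac{19 \sqrt{262}}{6} \approx 51.257$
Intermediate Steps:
$Z{\left(V,A \right)} = - \frac{5 A}{18}$ ($Z{\left(V,A \right)} = A \frac{1}{18} + A \left(- \frac{1}{3}\right) = \frac{A}{18} - \frac{A}{3} = - \frac{5 A}{18}$)
$G = \sqrt{262} \approx 16.186$
$L = \sqrt{262} \approx 16.186$
$- L \left(Z{\left(D{\left(-1 \right)},-21 \right)} + c{\left(-22 \right)}\right) = - \sqrt{262} \left(\left(- \frac{5}{18}\right) \left(-21\right) - 9\right) = - \sqrt{262} \left(\frac{35}{6} - 9\right) = - \frac{\sqrt{262} \left(-19\right)}{6} = - \frac{\left(-19\right) \sqrt{262}}{6} = \frac{19 \sqrt{262}}{6}$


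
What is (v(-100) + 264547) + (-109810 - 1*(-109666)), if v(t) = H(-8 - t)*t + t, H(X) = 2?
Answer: 264103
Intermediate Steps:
v(t) = 3*t (v(t) = 2*t + t = 3*t)
(v(-100) + 264547) + (-109810 - 1*(-109666)) = (3*(-100) + 264547) + (-109810 - 1*(-109666)) = (-300 + 264547) + (-109810 + 109666) = 264247 - 144 = 264103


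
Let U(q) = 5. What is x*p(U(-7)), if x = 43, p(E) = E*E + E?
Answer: 1290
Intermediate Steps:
p(E) = E + E² (p(E) = E² + E = E + E²)
x*p(U(-7)) = 43*(5*(1 + 5)) = 43*(5*6) = 43*30 = 1290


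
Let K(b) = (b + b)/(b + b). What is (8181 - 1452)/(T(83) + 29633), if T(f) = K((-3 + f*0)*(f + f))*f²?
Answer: 2243/12174 ≈ 0.18425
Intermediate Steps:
K(b) = 1 (K(b) = (2*b)/((2*b)) = (2*b)*(1/(2*b)) = 1)
T(f) = f² (T(f) = 1*f² = f²)
(8181 - 1452)/(T(83) + 29633) = (8181 - 1452)/(83² + 29633) = 6729/(6889 + 29633) = 6729/36522 = 6729*(1/36522) = 2243/12174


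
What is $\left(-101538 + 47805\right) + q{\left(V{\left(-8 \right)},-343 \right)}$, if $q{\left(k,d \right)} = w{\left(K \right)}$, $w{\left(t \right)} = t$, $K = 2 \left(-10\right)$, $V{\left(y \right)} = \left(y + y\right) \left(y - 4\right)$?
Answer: $-53753$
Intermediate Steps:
$V{\left(y \right)} = 2 y \left(-4 + y\right)$
$K = -20$
$q{\left(k,d \right)} = -20$
$\left(-101538 + 47805\right) + q{\left(V{\left(-8 \right)},-343 \right)} = \left(-101538 + 47805\right) - 20 = -53733 - 20 = -53753$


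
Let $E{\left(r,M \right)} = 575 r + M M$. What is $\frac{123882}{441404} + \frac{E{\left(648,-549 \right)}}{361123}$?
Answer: $\frac{171121688445}{79700568346} \approx 2.1471$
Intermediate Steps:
$E{\left(r,M \right)} = M^{2} + 575 r$ ($E{\left(r,M \right)} = 575 r + M^{2} = M^{2} + 575 r$)
$\frac{123882}{441404} + \frac{E{\left(648,-549 \right)}}{361123} = \frac{123882}{441404} + \frac{\left(-549\right)^{2} + 575 \cdot 648}{361123} = 123882 \cdot \frac{1}{441404} + \left(301401 + 372600\right) \frac{1}{361123} = \frac{61941}{220702} + 674001 \cdot \frac{1}{361123} = \frac{61941}{220702} + \frac{674001}{361123} = \frac{171121688445}{79700568346}$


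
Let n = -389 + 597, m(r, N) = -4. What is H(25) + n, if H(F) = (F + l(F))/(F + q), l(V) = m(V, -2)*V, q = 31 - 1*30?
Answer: 5333/26 ≈ 205.12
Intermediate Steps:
q = 1 (q = 31 - 30 = 1)
l(V) = -4*V
n = 208
H(F) = -3*F/(1 + F) (H(F) = (F - 4*F)/(F + 1) = (-3*F)/(1 + F) = -3*F/(1 + F))
H(25) + n = -3*25/(1 + 25) + 208 = -3*25/26 + 208 = -3*25*1/26 + 208 = -75/26 + 208 = 5333/26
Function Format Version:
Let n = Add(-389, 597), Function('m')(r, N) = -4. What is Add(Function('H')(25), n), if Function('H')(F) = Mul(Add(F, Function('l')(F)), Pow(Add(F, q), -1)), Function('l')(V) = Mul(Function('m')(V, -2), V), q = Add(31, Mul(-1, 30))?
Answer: Rational(5333, 26) ≈ 205.12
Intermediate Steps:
q = 1 (q = Add(31, -30) = 1)
Function('l')(V) = Mul(-4, V)
n = 208
Function('H')(F) = Mul(-3, F, Pow(Add(1, F), -1)) (Function('H')(F) = Mul(Add(F, Mul(-4, F)), Pow(Add(F, 1), -1)) = Mul(Mul(-3, F), Pow(Add(1, F), -1)) = Mul(-3, F, Pow(Add(1, F), -1)))
Add(Function('H')(25), n) = Add(Mul(-3, 25, Pow(Add(1, 25), -1)), 208) = Add(Mul(-3, 25, Pow(26, -1)), 208) = Add(Mul(-3, 25, Rational(1, 26)), 208) = Add(Rational(-75, 26), 208) = Rational(5333, 26)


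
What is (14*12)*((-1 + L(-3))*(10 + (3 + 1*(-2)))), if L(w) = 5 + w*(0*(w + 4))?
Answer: 7392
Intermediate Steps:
L(w) = 5 (L(w) = 5 + w*(0*(4 + w)) = 5 + w*0 = 5 + 0 = 5)
(14*12)*((-1 + L(-3))*(10 + (3 + 1*(-2)))) = (14*12)*((-1 + 5)*(10 + (3 + 1*(-2)))) = 168*(4*(10 + (3 - 2))) = 168*(4*(10 + 1)) = 168*(4*11) = 168*44 = 7392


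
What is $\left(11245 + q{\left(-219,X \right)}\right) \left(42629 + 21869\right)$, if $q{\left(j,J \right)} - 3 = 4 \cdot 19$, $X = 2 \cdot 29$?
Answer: $730375352$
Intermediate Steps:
$X = 58$
$q{\left(j,J \right)} = 79$ ($q{\left(j,J \right)} = 3 + 4 \cdot 19 = 3 + 76 = 79$)
$\left(11245 + q{\left(-219,X \right)}\right) \left(42629 + 21869\right) = \left(11245 + 79\right) \left(42629 + 21869\right) = 11324 \cdot 64498 = 730375352$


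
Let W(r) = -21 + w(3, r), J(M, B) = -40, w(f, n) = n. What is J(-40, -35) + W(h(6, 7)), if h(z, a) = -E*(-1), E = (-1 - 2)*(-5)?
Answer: -46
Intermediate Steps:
E = 15 (E = -3*(-5) = 15)
h(z, a) = 15 (h(z, a) = -1*15*(-1) = -15*(-1) = 15)
W(r) = -21 + r
J(-40, -35) + W(h(6, 7)) = -40 + (-21 + 15) = -40 - 6 = -46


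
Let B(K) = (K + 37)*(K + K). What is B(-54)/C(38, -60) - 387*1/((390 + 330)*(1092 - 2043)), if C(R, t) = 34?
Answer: 4108363/76080 ≈ 54.001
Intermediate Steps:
B(K) = 2*K*(37 + K) (B(K) = (37 + K)*(2*K) = 2*K*(37 + K))
B(-54)/C(38, -60) - 387*1/((390 + 330)*(1092 - 2043)) = (2*(-54)*(37 - 54))/34 - 387*1/((390 + 330)*(1092 - 2043)) = (2*(-54)*(-17))*(1/34) - 387/(720*(-951)) = 1836*(1/34) - 387/(-684720) = 54 - 387*(-1/684720) = 54 + 43/76080 = 4108363/76080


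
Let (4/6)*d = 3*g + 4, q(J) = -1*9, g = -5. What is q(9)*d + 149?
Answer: 595/2 ≈ 297.50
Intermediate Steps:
q(J) = -9
d = -33/2 (d = 3*(3*(-5) + 4)/2 = 3*(-15 + 4)/2 = (3/2)*(-11) = -33/2 ≈ -16.500)
q(9)*d + 149 = -9*(-33/2) + 149 = 297/2 + 149 = 595/2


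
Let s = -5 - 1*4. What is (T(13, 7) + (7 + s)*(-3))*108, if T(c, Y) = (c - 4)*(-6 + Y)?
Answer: 1620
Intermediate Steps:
s = -9 (s = -5 - 4 = -9)
T(c, Y) = (-6 + Y)*(-4 + c) (T(c, Y) = (-4 + c)*(-6 + Y) = (-6 + Y)*(-4 + c))
(T(13, 7) + (7 + s)*(-3))*108 = ((24 - 6*13 - 4*7 + 7*13) + (7 - 9)*(-3))*108 = ((24 - 78 - 28 + 91) - 2*(-3))*108 = (9 + 6)*108 = 15*108 = 1620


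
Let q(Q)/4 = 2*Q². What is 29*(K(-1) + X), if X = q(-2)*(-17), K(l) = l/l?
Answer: -15747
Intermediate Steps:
K(l) = 1
q(Q) = 8*Q² (q(Q) = 4*(2*Q²) = 8*Q²)
X = -544 (X = (8*(-2)²)*(-17) = (8*4)*(-17) = 32*(-17) = -544)
29*(K(-1) + X) = 29*(1 - 544) = 29*(-543) = -15747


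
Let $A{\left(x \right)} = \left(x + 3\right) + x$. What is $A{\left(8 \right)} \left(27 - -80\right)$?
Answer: $2033$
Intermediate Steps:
$A{\left(x \right)} = 3 + 2 x$ ($A{\left(x \right)} = \left(3 + x\right) + x = 3 + 2 x$)
$A{\left(8 \right)} \left(27 - -80\right) = \left(3 + 2 \cdot 8\right) \left(27 - -80\right) = \left(3 + 16\right) \left(27 + 80\right) = 19 \cdot 107 = 2033$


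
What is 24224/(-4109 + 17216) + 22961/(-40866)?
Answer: 229662719/178543554 ≈ 1.2863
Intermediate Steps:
24224/(-4109 + 17216) + 22961/(-40866) = 24224/13107 + 22961*(-1/40866) = 24224*(1/13107) - 22961/40866 = 24224/13107 - 22961/40866 = 229662719/178543554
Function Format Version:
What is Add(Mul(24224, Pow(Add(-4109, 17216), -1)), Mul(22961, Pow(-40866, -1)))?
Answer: Rational(229662719, 178543554) ≈ 1.2863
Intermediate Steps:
Add(Mul(24224, Pow(Add(-4109, 17216), -1)), Mul(22961, Pow(-40866, -1))) = Add(Mul(24224, Pow(13107, -1)), Mul(22961, Rational(-1, 40866))) = Add(Mul(24224, Rational(1, 13107)), Rational(-22961, 40866)) = Add(Rational(24224, 13107), Rational(-22961, 40866)) = Rational(229662719, 178543554)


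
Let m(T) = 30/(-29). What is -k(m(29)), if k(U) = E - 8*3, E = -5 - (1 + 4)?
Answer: 34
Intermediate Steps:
m(T) = -30/29 (m(T) = 30*(-1/29) = -30/29)
E = -10 (E = -5 - 1*5 = -5 - 5 = -10)
k(U) = -34 (k(U) = -10 - 8*3 = -10 - 24 = -34)
-k(m(29)) = -1*(-34) = 34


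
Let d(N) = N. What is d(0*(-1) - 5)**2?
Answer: 25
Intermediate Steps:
d(0*(-1) - 5)**2 = (0*(-1) - 5)**2 = (0 - 5)**2 = (-5)**2 = 25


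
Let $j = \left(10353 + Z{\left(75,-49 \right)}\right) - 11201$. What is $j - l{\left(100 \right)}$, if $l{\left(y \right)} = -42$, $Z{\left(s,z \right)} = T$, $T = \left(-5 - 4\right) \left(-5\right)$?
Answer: $-761$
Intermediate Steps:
$T = 45$ ($T = \left(-9\right) \left(-5\right) = 45$)
$Z{\left(s,z \right)} = 45$
$j = -803$ ($j = \left(10353 + 45\right) - 11201 = 10398 - 11201 = -803$)
$j - l{\left(100 \right)} = -803 - -42 = -803 + 42 = -761$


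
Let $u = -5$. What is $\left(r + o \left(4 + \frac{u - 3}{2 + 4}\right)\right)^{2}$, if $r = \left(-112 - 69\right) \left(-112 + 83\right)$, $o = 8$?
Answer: $\frac{249987721}{9} \approx 2.7776 \cdot 10^{7}$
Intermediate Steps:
$r = 5249$ ($r = \left(-181\right) \left(-29\right) = 5249$)
$\left(r + o \left(4 + \frac{u - 3}{2 + 4}\right)\right)^{2} = \left(5249 + 8 \left(4 + \frac{-5 - 3}{2 + 4}\right)\right)^{2} = \left(5249 + 8 \left(4 - \frac{8}{6}\right)\right)^{2} = \left(5249 + 8 \left(4 - \frac{4}{3}\right)\right)^{2} = \left(5249 + 8 \cdot \frac{8}{3}\right)^{2} = \left(5249 + \frac{64}{3}\right)^{2} = \left(\frac{15811}{3}\right)^{2} = \frac{249987721}{9}$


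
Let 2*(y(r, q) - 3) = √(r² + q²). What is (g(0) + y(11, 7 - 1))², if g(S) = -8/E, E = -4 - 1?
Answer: 6041/100 + 23*√157/5 ≈ 118.05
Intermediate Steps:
E = -5
y(r, q) = 3 + √(q² + r²)/2 (y(r, q) = 3 + √(r² + q²)/2 = 3 + √(q² + r²)/2)
g(S) = 8/5 (g(S) = -8/(-5) = -8*(-⅕) = 8/5)
(g(0) + y(11, 7 - 1))² = (8/5 + (3 + √((7 - 1)² + 11²)/2))² = (8/5 + (3 + √(6² + 121)/2))² = (8/5 + (3 + √(36 + 121)/2))² = (8/5 + (3 + √157/2))² = (23/5 + √157/2)²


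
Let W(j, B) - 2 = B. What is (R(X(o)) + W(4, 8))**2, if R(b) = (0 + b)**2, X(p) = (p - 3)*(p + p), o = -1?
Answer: 5476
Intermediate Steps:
W(j, B) = 2 + B
X(p) = 2*p*(-3 + p) (X(p) = (-3 + p)*(2*p) = 2*p*(-3 + p))
R(b) = b**2
(R(X(o)) + W(4, 8))**2 = ((2*(-1)*(-3 - 1))**2 + (2 + 8))**2 = ((2*(-1)*(-4))**2 + 10)**2 = (8**2 + 10)**2 = (64 + 10)**2 = 74**2 = 5476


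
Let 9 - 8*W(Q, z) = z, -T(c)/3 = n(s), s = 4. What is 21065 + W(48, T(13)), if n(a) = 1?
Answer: 42133/2 ≈ 21067.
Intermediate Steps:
T(c) = -3 (T(c) = -3*1 = -3)
W(Q, z) = 9/8 - z/8
21065 + W(48, T(13)) = 21065 + (9/8 - ⅛*(-3)) = 21065 + (9/8 + 3/8) = 21065 + 3/2 = 42133/2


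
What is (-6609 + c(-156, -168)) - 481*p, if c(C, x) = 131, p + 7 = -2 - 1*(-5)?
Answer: -4554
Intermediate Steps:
p = -4 (p = -7 + (-2 - 1*(-5)) = -7 + (-2 + 5) = -7 + 3 = -4)
(-6609 + c(-156, -168)) - 481*p = (-6609 + 131) - 481*(-4) = -6478 + 1924 = -4554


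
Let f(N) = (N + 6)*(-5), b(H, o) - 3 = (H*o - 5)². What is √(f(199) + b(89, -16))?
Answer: √2041019 ≈ 1428.6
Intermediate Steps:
b(H, o) = 3 + (-5 + H*o)² (b(H, o) = 3 + (H*o - 5)² = 3 + (-5 + H*o)²)
f(N) = -30 - 5*N (f(N) = (6 + N)*(-5) = -30 - 5*N)
√(f(199) + b(89, -16)) = √((-30 - 5*199) + (3 + (-5 + 89*(-16))²)) = √((-30 - 995) + (3 + (-5 - 1424)²)) = √(-1025 + (3 + (-1429)²)) = √(-1025 + (3 + 2042041)) = √(-1025 + 2042044) = √2041019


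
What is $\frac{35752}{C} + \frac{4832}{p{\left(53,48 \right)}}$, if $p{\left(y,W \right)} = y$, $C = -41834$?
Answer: $\frac{100123516}{1108601} \approx 90.315$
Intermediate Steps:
$\frac{35752}{C} + \frac{4832}{p{\left(53,48 \right)}} = \frac{35752}{-41834} + \frac{4832}{53} = 35752 \left(- \frac{1}{41834}\right) + 4832 \cdot \frac{1}{53} = - \frac{17876}{20917} + \frac{4832}{53} = \frac{100123516}{1108601}$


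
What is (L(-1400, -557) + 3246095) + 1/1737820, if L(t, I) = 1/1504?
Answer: 2121064434085231/653420320 ≈ 3.2461e+6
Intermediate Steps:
L(t, I) = 1/1504
(L(-1400, -557) + 3246095) + 1/1737820 = (1/1504 + 3246095) + 1/1737820 = 4882126881/1504 + 1/1737820 = 2121064434085231/653420320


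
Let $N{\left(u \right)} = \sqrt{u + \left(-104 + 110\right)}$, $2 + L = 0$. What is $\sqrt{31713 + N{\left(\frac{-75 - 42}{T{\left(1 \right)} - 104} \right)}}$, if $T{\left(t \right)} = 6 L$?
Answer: $\frac{\sqrt{106682532 + 58 \sqrt{23577}}}{58} \approx 178.09$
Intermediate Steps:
$L = -2$ ($L = -2 + 0 = -2$)
$T{\left(t \right)} = -12$ ($T{\left(t \right)} = 6 \left(-2\right) = -12$)
$N{\left(u \right)} = \sqrt{6 + u}$ ($N{\left(u \right)} = \sqrt{u + 6} = \sqrt{6 + u}$)
$\sqrt{31713 + N{\left(\frac{-75 - 42}{T{\left(1 \right)} - 104} \right)}} = \sqrt{31713 + \sqrt{6 + \frac{-75 - 42}{-12 - 104}}} = \sqrt{31713 + \sqrt{6 - \frac{117}{-116}}} = \sqrt{31713 + \sqrt{6 - - \frac{117}{116}}} = \sqrt{31713 + \sqrt{6 + \frac{117}{116}}} = \sqrt{31713 + \sqrt{\frac{813}{116}}} = \sqrt{31713 + \frac{\sqrt{23577}}{58}}$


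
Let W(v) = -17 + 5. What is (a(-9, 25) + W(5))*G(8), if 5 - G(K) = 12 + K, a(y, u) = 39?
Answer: -405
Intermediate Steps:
G(K) = -7 - K (G(K) = 5 - (12 + K) = 5 + (-12 - K) = -7 - K)
W(v) = -12
(a(-9, 25) + W(5))*G(8) = (39 - 12)*(-7 - 1*8) = 27*(-7 - 8) = 27*(-15) = -405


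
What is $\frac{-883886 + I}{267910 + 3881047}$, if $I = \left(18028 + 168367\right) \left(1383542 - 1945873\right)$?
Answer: $- \frac{104816570631}{4148957} \approx -25263.0$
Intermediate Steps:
$I = -104815686745$ ($I = 186395 \left(-562331\right) = -104815686745$)
$\frac{-883886 + I}{267910 + 3881047} = \frac{-883886 - 104815686745}{267910 + 3881047} = - \frac{104816570631}{4148957}$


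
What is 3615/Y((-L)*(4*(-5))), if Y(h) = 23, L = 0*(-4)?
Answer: 3615/23 ≈ 157.17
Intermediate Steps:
L = 0
3615/Y((-L)*(4*(-5))) = 3615/23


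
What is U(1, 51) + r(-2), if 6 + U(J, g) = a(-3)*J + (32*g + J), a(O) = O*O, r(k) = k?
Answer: 1634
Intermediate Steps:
a(O) = O²
U(J, g) = -6 + 10*J + 32*g (U(J, g) = -6 + ((-3)²*J + (32*g + J)) = -6 + (9*J + (J + 32*g)) = -6 + (10*J + 32*g) = -6 + 10*J + 32*g)
U(1, 51) + r(-2) = (-6 + 10*1 + 32*51) - 2 = (-6 + 10 + 1632) - 2 = 1636 - 2 = 1634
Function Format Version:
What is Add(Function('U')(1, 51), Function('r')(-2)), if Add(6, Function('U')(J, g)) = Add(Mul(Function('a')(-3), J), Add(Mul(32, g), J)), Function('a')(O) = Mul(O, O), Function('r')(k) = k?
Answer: 1634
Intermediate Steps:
Function('a')(O) = Pow(O, 2)
Function('U')(J, g) = Add(-6, Mul(10, J), Mul(32, g)) (Function('U')(J, g) = Add(-6, Add(Mul(Pow(-3, 2), J), Add(Mul(32, g), J))) = Add(-6, Add(Mul(9, J), Add(J, Mul(32, g)))) = Add(-6, Add(Mul(10, J), Mul(32, g))) = Add(-6, Mul(10, J), Mul(32, g)))
Add(Function('U')(1, 51), Function('r')(-2)) = Add(Add(-6, Mul(10, 1), Mul(32, 51)), -2) = Add(Add(-6, 10, 1632), -2) = Add(1636, -2) = 1634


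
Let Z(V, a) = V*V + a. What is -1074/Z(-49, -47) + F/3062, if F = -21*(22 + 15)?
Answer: -2558823/3603974 ≈ -0.71000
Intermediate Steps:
F = -777 (F = -21*37 = -777)
Z(V, a) = a + V² (Z(V, a) = V² + a = a + V²)
-1074/Z(-49, -47) + F/3062 = -1074/(-47 + (-49)²) - 777/3062 = -1074/(-47 + 2401) - 777*1/3062 = -1074/2354 - 777/3062 = -1074*1/2354 - 777/3062 = -537/1177 - 777/3062 = -2558823/3603974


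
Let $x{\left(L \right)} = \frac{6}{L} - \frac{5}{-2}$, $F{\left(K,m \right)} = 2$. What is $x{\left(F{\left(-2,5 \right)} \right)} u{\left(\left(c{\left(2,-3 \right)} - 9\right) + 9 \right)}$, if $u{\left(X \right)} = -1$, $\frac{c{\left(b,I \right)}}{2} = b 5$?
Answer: $- \frac{11}{2} \approx -5.5$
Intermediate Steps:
$c{\left(b,I \right)} = 10 b$ ($c{\left(b,I \right)} = 2 b 5 = 2 \cdot 5 b = 10 b$)
$x{\left(L \right)} = \frac{5}{2} + \frac{6}{L}$ ($x{\left(L \right)} = \frac{6}{L} - - \frac{5}{2} = \frac{6}{L} + \frac{5}{2} = \frac{5}{2} + \frac{6}{L}$)
$x{\left(F{\left(-2,5 \right)} \right)} u{\left(\left(c{\left(2,-3 \right)} - 9\right) + 9 \right)} = \left(\frac{5}{2} + \frac{6}{2}\right) \left(-1\right) = \left(\frac{5}{2} + 6 \cdot \frac{1}{2}\right) \left(-1\right) = \left(\frac{5}{2} + 3\right) \left(-1\right) = \frac{11}{2} \left(-1\right) = - \frac{11}{2}$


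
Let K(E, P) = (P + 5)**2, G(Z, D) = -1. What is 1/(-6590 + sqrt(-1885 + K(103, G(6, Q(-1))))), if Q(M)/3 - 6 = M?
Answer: -6590/43429969 - I*sqrt(1869)/43429969 ≈ -0.00015174 - 9.9544e-7*I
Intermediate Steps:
Q(M) = 18 + 3*M
K(E, P) = (5 + P)**2
1/(-6590 + sqrt(-1885 + K(103, G(6, Q(-1))))) = 1/(-6590 + sqrt(-1885 + (5 - 1)**2)) = 1/(-6590 + sqrt(-1885 + 4**2)) = 1/(-6590 + sqrt(-1885 + 16)) = 1/(-6590 + sqrt(-1869)) = 1/(-6590 + I*sqrt(1869))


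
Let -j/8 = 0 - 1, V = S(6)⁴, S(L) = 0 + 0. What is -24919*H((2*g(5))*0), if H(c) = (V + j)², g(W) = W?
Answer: -1594816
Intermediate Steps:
S(L) = 0
V = 0 (V = 0⁴ = 0)
j = 8 (j = -8*(0 - 1) = -8*(-1) = 8)
H(c) = 64 (H(c) = (0 + 8)² = 8² = 64)
-24919*H((2*g(5))*0) = -24919*64 = -1594816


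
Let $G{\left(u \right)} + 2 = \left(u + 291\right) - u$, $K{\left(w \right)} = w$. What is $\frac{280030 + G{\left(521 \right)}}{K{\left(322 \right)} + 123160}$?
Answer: $\frac{280319}{123482} \approx 2.2701$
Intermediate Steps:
$G{\left(u \right)} = 289$ ($G{\left(u \right)} = -2 + \left(\left(u + 291\right) - u\right) = -2 + \left(\left(291 + u\right) - u\right) = -2 + 291 = 289$)
$\frac{280030 + G{\left(521 \right)}}{K{\left(322 \right)} + 123160} = \frac{280030 + 289}{322 + 123160} = \frac{280319}{123482}$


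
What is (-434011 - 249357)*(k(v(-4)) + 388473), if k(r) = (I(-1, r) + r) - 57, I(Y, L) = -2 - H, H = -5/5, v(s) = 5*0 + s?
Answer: -265427648248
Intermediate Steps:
v(s) = s (v(s) = 0 + s = s)
H = -1 (H = -5*1/5 = -1)
I(Y, L) = -1 (I(Y, L) = -2 - 1*(-1) = -2 + 1 = -1)
k(r) = -58 + r (k(r) = (-1 + r) - 57 = -58 + r)
(-434011 - 249357)*(k(v(-4)) + 388473) = (-434011 - 249357)*((-58 - 4) + 388473) = -683368*(-62 + 388473) = -683368*388411 = -265427648248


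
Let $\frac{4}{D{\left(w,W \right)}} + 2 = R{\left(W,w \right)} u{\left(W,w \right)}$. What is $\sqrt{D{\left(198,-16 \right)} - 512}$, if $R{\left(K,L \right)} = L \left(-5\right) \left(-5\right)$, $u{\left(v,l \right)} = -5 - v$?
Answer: $\frac{i \sqrt{23716674229}}{6806} \approx 22.627 i$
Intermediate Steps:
$R{\left(K,L \right)} = 25 L$ ($R{\left(K,L \right)} = - 5 L \left(-5\right) = 25 L$)
$D{\left(w,W \right)} = \frac{4}{-2 + 25 w \left(-5 - W\right)}$
$\sqrt{D{\left(198,-16 \right)} - 512} = \sqrt{- \frac{4}{2 + 25 \cdot 198 \left(5 - 16\right)} - 512} = \sqrt{- \frac{4}{2 + 25 \cdot 198 \left(-11\right)} - 512} = \sqrt{- \frac{4}{2 - 54450} - 512} = \sqrt{- \frac{4}{-54448} - 512} = \sqrt{\left(-4\right) \left(- \frac{1}{54448}\right) - 512} = \sqrt{\frac{1}{13612} - 512} = \sqrt{- \frac{6969343}{13612}} = \frac{i \sqrt{23716674229}}{6806}$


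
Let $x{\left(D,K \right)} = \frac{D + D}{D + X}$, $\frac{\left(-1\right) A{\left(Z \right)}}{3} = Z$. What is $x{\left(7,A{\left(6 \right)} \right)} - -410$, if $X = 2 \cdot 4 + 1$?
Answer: $\frac{3287}{8} \approx 410.88$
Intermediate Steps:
$A{\left(Z \right)} = - 3 Z$
$X = 9$ ($X = 8 + 1 = 9$)
$x{\left(D,K \right)} = \frac{2 D}{9 + D}$ ($x{\left(D,K \right)} = \frac{D + D}{D + 9} = \frac{2 D}{9 + D}$)
$x{\left(7,A{\left(6 \right)} \right)} - -410 = 2 \cdot 7 \frac{1}{9 + 7} - -410 = 2 \cdot 7 \cdot \frac{1}{16} + 410 = \frac{7}{8} + 410 = \frac{3287}{8}$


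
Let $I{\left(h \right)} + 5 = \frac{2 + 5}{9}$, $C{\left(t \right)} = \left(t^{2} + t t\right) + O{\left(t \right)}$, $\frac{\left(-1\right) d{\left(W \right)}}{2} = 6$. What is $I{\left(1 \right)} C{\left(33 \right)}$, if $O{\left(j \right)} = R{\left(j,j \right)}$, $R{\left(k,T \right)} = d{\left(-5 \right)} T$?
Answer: $-7524$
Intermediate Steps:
$d{\left(W \right)} = -12$ ($d{\left(W \right)} = \left(-2\right) 6 = -12$)
$R{\left(k,T \right)} = - 12 T$
$O{\left(j \right)} = - 12 j$
$C{\left(t \right)} = - 12 t + 2 t^{2}$ ($C{\left(t \right)} = \left(t^{2} + t t\right) - 12 t = \left(t^{2} + t^{2}\right) - 12 t = 2 t^{2} - 12 t = - 12 t + 2 t^{2}$)
$I{\left(h \right)} = - \frac{38}{9}$ ($I{\left(h \right)} = -5 + \frac{2 + 5}{9} = -5 + 7 \cdot \frac{1}{9} = -5 + \frac{7}{9} = - \frac{38}{9}$)
$I{\left(1 \right)} C{\left(33 \right)} = - \frac{38 \cdot 2 \cdot 33 \left(-6 + 33\right)}{9} = - \frac{38 \cdot 2 \cdot 33 \cdot 27}{9} = \left(- \frac{38}{9}\right) 1782 = -7524$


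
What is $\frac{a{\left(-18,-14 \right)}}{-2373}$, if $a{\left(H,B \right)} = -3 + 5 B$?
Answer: $\frac{73}{2373} \approx 0.030763$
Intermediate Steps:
$\frac{a{\left(-18,-14 \right)}}{-2373} = \frac{-3 + 5 \left(-14\right)}{-2373} = \left(-3 - 70\right) \left(- \frac{1}{2373}\right) = \left(-73\right) \left(- \frac{1}{2373}\right) = \frac{73}{2373}$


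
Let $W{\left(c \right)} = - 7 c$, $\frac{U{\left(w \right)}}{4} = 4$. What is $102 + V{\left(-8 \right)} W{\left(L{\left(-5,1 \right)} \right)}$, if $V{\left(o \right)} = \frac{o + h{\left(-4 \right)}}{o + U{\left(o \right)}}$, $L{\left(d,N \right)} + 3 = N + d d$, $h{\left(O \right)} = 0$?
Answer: $263$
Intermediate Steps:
$U{\left(w \right)} = 16$ ($U{\left(w \right)} = 4 \cdot 4 = 16$)
$L{\left(d,N \right)} = -3 + N + d^{2}$ ($L{\left(d,N \right)} = -3 + \left(N + d d\right) = -3 + \left(N + d^{2}\right) = -3 + N + d^{2}$)
$V{\left(o \right)} = \frac{o}{16 + o}$ ($V{\left(o \right)} = \frac{o + 0}{o + 16} = \frac{o}{16 + o}$)
$102 + V{\left(-8 \right)} W{\left(L{\left(-5,1 \right)} \right)} = 102 + - \frac{8}{16 - 8} \left(- 7 \left(-3 + 1 + \left(-5\right)^{2}\right)\right) = 102 + - \frac{8}{8} \left(- 7 \left(-3 + 1 + 25\right)\right) = 102 + \left(-8\right) \frac{1}{8} \left(\left(-7\right) 23\right) = 102 - -161 = 102 + 161 = 263$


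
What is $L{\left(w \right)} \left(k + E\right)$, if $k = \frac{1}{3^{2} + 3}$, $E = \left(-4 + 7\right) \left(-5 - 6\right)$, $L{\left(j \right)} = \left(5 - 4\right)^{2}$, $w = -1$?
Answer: $- \frac{395}{12} \approx -32.917$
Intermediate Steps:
$L{\left(j \right)} = 1$ ($L{\left(j \right)} = 1^{2} = 1$)
$E = -33$ ($E = 3 \left(-11\right) = -33$)
$k = \frac{1}{12}$ ($k = \frac{1}{9 + 3} = \frac{1}{12} \approx 0.083333$)
$L{\left(w \right)} \left(k + E\right) = 1 \left(\frac{1}{12} - 33\right) = 1 \left(- \frac{395}{12}\right) = - \frac{395}{12}$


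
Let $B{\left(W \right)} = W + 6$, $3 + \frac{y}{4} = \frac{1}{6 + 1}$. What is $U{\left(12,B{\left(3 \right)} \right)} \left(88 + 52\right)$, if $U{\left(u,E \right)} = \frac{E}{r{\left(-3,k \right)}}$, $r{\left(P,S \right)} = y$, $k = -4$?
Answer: $- \frac{441}{4} \approx -110.25$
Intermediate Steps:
$y = - \frac{80}{7}$ ($y = -12 + \frac{4}{6 + 1} = -12 + \frac{4}{7} = - \frac{80}{7} \approx -11.429$)
$r{\left(P,S \right)} = - \frac{80}{7}$
$B{\left(W \right)} = 6 + W$
$U{\left(u,E \right)} = - \frac{7 E}{80}$ ($U{\left(u,E \right)} = \frac{E}{- \frac{80}{7}} = E \left(- \frac{7}{80}\right) = - \frac{7 E}{80}$)
$U{\left(12,B{\left(3 \right)} \right)} \left(88 + 52\right) = - \frac{7 \left(6 + 3\right)}{80} \left(88 + 52\right) = \left(- \frac{7}{80}\right) 9 \cdot 140 = \left(- \frac{63}{80}\right) 140 = - \frac{441}{4}$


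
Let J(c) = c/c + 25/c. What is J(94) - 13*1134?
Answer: -1385629/94 ≈ -14741.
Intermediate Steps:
J(c) = 1 + 25/c
J(94) - 13*1134 = (25 + 94)/94 - 13*1134 = (1/94)*119 - 1*14742 = 119/94 - 14742 = -1385629/94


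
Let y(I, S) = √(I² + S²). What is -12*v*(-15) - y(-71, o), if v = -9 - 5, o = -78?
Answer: -2520 - 5*√445 ≈ -2625.5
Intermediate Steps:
v = -14
-12*v*(-15) - y(-71, o) = -12*(-14)*(-15) - √((-71)² + (-78)²) = 168*(-15) - √(5041 + 6084) = -2520 - √11125 = -2520 - 5*√445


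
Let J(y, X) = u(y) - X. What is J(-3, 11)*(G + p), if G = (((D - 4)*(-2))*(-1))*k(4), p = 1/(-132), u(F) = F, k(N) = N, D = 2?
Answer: 14791/66 ≈ 224.11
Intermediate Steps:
J(y, X) = y - X
p = -1/132 ≈ -0.0075758
G = -16 (G = (((2 - 4)*(-2))*(-1))*4 = (-2*(-2)*(-1))*4 = (4*(-1))*4 = -4*4 = -16)
J(-3, 11)*(G + p) = (-3 - 1*11)*(-16 - 1/132) = (-3 - 11)*(-2113/132) = -14*(-2113/132) = 14791/66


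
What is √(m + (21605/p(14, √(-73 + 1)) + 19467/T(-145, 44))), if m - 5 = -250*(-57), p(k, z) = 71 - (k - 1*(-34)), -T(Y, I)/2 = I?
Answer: 3*√1703849246/1012 ≈ 122.36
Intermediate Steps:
T(Y, I) = -2*I
p(k, z) = 37 - k (p(k, z) = 71 - (k + 34) = 71 - (34 + k) = 71 + (-34 - k) = 37 - k)
m = 14255 (m = 5 - 250*(-57) = 5 + 14250 = 14255)
√(m + (21605/p(14, √(-73 + 1)) + 19467/T(-145, 44))) = √(14255 + (21605/(37 - 1*14) + 19467/((-2*44)))) = √(14255 + (21605/(37 - 14) + 19467/(-88))) = √(14255 + (21605/23 + 19467*(-1/88))) = √(14255 + (21605*(1/23) - 19467/88)) = √(14255 + (21605/23 - 19467/88)) = √(14255 + 1453499/2024) = √(30305619/2024) = 3*√1703849246/1012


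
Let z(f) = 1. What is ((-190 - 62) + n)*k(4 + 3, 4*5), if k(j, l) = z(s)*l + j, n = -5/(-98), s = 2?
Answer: -666657/98 ≈ -6802.6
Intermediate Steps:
n = 5/98 (n = -5*(-1/98) = 5/98 ≈ 0.051020)
k(j, l) = j + l (k(j, l) = 1*l + j = l + j = j + l)
((-190 - 62) + n)*k(4 + 3, 4*5) = ((-190 - 62) + 5/98)*((4 + 3) + 4*5) = (-252 + 5/98)*(7 + 20) = -24691/98*27 = -666657/98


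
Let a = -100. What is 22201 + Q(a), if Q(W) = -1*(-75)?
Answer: 22276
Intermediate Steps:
Q(W) = 75
22201 + Q(a) = 22201 + 75 = 22276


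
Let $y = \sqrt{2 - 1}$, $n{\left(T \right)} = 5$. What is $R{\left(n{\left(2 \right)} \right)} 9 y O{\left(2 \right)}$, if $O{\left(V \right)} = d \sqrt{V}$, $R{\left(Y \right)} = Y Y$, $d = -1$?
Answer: $- 225 \sqrt{2} \approx -318.2$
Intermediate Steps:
$R{\left(Y \right)} = Y^{2}$
$y = 1$ ($y = \sqrt{1} = 1$)
$O{\left(V \right)} = - \sqrt{V}$
$R{\left(n{\left(2 \right)} \right)} 9 y O{\left(2 \right)} = 5^{2} \cdot 9 \cdot 1 \left(- \sqrt{2}\right) = 25 \cdot 9 \cdot 1 \left(- \sqrt{2}\right) = 225 \cdot 1 \left(- \sqrt{2}\right) = 225 \left(- \sqrt{2}\right) = - 225 \sqrt{2}$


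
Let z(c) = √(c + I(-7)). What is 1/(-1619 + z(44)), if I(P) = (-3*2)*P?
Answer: -1619/2621075 - √86/2621075 ≈ -0.00062122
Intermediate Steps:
I(P) = -6*P
z(c) = √(42 + c) (z(c) = √(c - 6*(-7)) = √(c + 42) = √(42 + c))
1/(-1619 + z(44)) = 1/(-1619 + √(42 + 44)) = 1/(-1619 + √86)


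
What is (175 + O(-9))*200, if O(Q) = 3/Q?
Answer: 104800/3 ≈ 34933.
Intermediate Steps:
(175 + O(-9))*200 = (175 + 3/(-9))*200 = (175 + 3*(-⅑))*200 = (175 - ⅓)*200 = (524/3)*200 = 104800/3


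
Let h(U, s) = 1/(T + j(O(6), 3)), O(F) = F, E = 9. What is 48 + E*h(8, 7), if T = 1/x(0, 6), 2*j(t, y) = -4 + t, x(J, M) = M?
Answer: 390/7 ≈ 55.714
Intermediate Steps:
j(t, y) = -2 + t/2 (j(t, y) = (-4 + t)/2 = -2 + t/2)
T = ⅙ (T = 1/6 = ⅙ ≈ 0.16667)
h(U, s) = 6/7 (h(U, s) = 1/(⅙ + (-2 + (½)*6)) = 1/(⅙ + (-2 + 3)) = 1/(⅙ + 1) = 1/(7/6) = 6/7)
48 + E*h(8, 7) = 48 + 9*(6/7) = 48 + 54/7 = 390/7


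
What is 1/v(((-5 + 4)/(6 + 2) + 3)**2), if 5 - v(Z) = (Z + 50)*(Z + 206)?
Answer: -4096/51115297 ≈ -8.0133e-5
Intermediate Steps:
v(Z) = 5 - (50 + Z)*(206 + Z) (v(Z) = 5 - (Z + 50)*(Z + 206) = 5 - (50 + Z)*(206 + Z))
1/v(((-5 + 4)/(6 + 2) + 3)**2) = 1/(-10295 - (((-5 + 4)/(6 + 2) + 3)**2)**2 - 256*((-5 + 4)/(6 + 2) + 3)**2) = 1/(-10295 - ((-1/8 + 3)**2)**2 - 256*(-1/8 + 3)**2) = 1/(-10295 - ((23/8)**2)**2 - 256*(23/8)**2) = 1/(-10295 - (529/64)**2 - 256*529/64) = 1/(-10295 - 1*279841/4096 - 2116) = 1/(-10295 - 279841/4096 - 2116) = 1/(-51115297/4096) = -4096/51115297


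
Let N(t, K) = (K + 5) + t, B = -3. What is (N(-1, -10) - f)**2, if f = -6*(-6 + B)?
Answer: 3600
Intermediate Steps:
N(t, K) = 5 + K + t (N(t, K) = (5 + K) + t = 5 + K + t)
f = 54 (f = -6*(-6 - 3) = -6*(-9) = 54)
(N(-1, -10) - f)**2 = ((5 - 10 - 1) - 1*54)**2 = (-6 - 54)**2 = (-60)**2 = 3600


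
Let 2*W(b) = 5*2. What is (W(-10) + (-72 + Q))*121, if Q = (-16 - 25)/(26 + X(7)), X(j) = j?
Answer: -24772/3 ≈ -8257.3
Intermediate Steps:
W(b) = 5 (W(b) = (5*2)/2 = (½)*10 = 5)
Q = -41/33 (Q = (-16 - 25)/(26 + 7) = -41/33 ≈ -1.2424)
(W(-10) + (-72 + Q))*121 = (5 + (-72 - 41/33))*121 = (5 - 2417/33)*121 = -2252/33*121 = -24772/3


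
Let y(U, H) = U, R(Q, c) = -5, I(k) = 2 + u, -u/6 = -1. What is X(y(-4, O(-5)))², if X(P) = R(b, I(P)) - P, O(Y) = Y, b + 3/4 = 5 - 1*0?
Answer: 1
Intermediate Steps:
u = 6 (u = -6*(-1) = 6)
b = 17/4 (b = -¾ + (5 - 1*0) = -¾ + (5 + 0) = -¾ + 5 = 17/4 ≈ 4.2500)
I(k) = 8 (I(k) = 2 + 6 = 8)
X(P) = -5 - P
X(y(-4, O(-5)))² = (-5 - 1*(-4))² = (-5 + 4)² = (-1)² = 1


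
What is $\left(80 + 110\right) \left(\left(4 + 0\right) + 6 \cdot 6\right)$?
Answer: $7600$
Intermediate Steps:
$\left(80 + 110\right) \left(\left(4 + 0\right) + 6 \cdot 6\right) = 190 \left(4 + 36\right) = 190 \cdot 40 = 7600$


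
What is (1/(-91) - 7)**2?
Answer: 407044/8281 ≈ 49.154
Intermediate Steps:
(1/(-91) - 7)**2 = (-1/91 - 7)**2 = (-638/91)**2 = 407044/8281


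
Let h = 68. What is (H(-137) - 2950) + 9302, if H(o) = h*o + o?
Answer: -3101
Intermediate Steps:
H(o) = 69*o (H(o) = 68*o + o = 69*o)
(H(-137) - 2950) + 9302 = (69*(-137) - 2950) + 9302 = (-9453 - 2950) + 9302 = -12403 + 9302 = -3101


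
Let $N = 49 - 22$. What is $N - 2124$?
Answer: $-2097$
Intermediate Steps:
$N = 27$
$N - 2124 = 27 - 2124 = -2097$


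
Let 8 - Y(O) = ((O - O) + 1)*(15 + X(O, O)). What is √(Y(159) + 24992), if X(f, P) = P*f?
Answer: 2*I*√74 ≈ 17.205*I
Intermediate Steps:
Y(O) = -7 - O² (Y(O) = 8 - ((O - O) + 1)*(15 + O*O) = 8 - (0 + 1)*(15 + O²) = 8 - (15 + O²) = 8 + (-15 - O²) = -7 - O²)
√(Y(159) + 24992) = √((-7 - 1*159²) + 24992) = √((-7 - 1*25281) + 24992) = √((-7 - 25281) + 24992) = √(-25288 + 24992) = √(-296) = 2*I*√74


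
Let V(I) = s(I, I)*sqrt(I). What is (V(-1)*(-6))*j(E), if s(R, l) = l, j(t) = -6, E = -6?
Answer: -36*I ≈ -36.0*I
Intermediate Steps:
V(I) = I**(3/2) (V(I) = I*sqrt(I) = I**(3/2))
(V(-1)*(-6))*j(E) = ((-1)**(3/2)*(-6))*(-6) = (-I*(-6))*(-6) = (6*I)*(-6) = -36*I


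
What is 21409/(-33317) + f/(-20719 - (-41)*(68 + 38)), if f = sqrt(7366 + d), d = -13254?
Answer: -21409/33317 - 16*I*sqrt(23)/16373 ≈ -0.64258 - 0.0046866*I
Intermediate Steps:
f = 16*I*sqrt(23) (f = sqrt(7366 - 13254) = sqrt(-5888) = 16*I*sqrt(23) ≈ 76.733*I)
21409/(-33317) + f/(-20719 - (-41)*(68 + 38)) = 21409/(-33317) + (16*I*sqrt(23))/(-20719 - (-41)*(68 + 38)) = 21409*(-1/33317) + (16*I*sqrt(23))/(-20719 - (-41)*106) = -21409/33317 + (16*I*sqrt(23))/(-20719 - 1*(-4346)) = -21409/33317 + (16*I*sqrt(23))/(-20719 + 4346) = -21409/33317 + (16*I*sqrt(23))/(-16373) = -21409/33317 + (16*I*sqrt(23))*(-1/16373) = -21409/33317 - 16*I*sqrt(23)/16373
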